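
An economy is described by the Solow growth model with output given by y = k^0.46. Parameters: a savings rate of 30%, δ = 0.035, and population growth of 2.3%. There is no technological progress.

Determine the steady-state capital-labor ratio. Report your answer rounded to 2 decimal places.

In steady state, investment equals break-even investment: s·k^α = (n + δ)·k.
Dividing both sides by k: k^(1−α) = s / (n + δ).
k^0.54 = 0.30 / (0.023 + 0.035) = 0.30 / 0.058 = 5.1724
k* = 5.1724^(1/0.54) ≈ 20.9726

k* = 20.97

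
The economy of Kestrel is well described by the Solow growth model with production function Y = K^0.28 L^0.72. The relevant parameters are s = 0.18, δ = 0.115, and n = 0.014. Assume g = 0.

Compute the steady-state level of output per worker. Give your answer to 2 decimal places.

y* ≈ 1.14

At the steady state, Δk = 0, so s·k^α = (n + δ)·k.
Dividing both sides by k: k^(1−α) = s / (n + δ).
k^0.72 = 0.18 / (0.014 + 0.115) = 0.18 / 0.129 = 1.3953
k* = 1.3953^(1/0.72) ≈ 1.5883
y* = (k*)^α = 1.5883^0.28 ≈ 1.1383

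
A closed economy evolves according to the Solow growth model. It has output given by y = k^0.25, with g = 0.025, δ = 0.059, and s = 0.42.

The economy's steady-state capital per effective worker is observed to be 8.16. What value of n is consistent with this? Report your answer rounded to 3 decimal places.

n ≈ 0.003

At the steady state, Δk = 0, so s·k^α = (n + g + δ)·k.
So s / (n + g + δ) = (k*)^(1−α) = 8.16^0.75 = 4.8280.
Therefore n + g + δ = s / 4.8280 = 0.42 / 4.8280 = 0.0870, so n = 0.0870 − 0.084 = 0.0030.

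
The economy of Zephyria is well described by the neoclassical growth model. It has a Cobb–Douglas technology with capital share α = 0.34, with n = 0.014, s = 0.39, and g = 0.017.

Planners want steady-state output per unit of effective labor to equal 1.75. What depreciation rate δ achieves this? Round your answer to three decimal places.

δ ≈ 0.101

In steady state, investment equals break-even investment: s·k^α = (n + g + δ)·k.
Since y* = [s/(n + g + δ)]^(α/(1−α)), we have s/(n + g + δ) = (y*)^((1−α)/α) = 1.75^1.9412 = 2.9634.
Therefore n + g + δ = s / 2.9634 = 0.39 / 2.9634 = 0.1316, so δ = 0.1316 − 0.031 = 0.1006.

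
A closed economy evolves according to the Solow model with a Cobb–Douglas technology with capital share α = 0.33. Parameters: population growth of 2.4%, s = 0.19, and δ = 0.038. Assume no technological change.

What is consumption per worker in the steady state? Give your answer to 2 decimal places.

c* = 1.41

At the steady state, Δk = 0, so s·k^α = (n + δ)·k.
Dividing both sides by k: k^(1−α) = s / (n + δ).
k^0.67 = 0.19 / (0.024 + 0.038) = 0.19 / 0.062 = 3.0645
k* = 3.0645^(1/0.67) ≈ 5.3200
y* = (k*)^α = 5.3200^0.33 ≈ 1.7360
c* = (1 − s)·y* = (1 − 0.19) × 1.7360 ≈ 1.4062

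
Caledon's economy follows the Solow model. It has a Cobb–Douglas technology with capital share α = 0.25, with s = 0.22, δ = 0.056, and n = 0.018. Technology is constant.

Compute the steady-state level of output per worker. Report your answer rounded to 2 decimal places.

In steady state, investment equals break-even investment: s·k^α = (n + δ)·k.
Rearranging, k^(1−α) = s / (n + δ).
k^0.75 = 0.22 / (0.018 + 0.056) = 0.22 / 0.074 = 2.9730
k* = 2.9730^(1/0.75) ≈ 4.2749
y* = (k*)^α = 4.2749^0.25 ≈ 1.4379

y* ≈ 1.44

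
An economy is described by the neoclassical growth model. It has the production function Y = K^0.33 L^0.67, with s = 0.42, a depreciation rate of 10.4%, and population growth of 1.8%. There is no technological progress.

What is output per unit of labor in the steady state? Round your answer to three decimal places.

y* = 1.838

In steady state, investment equals break-even investment: s·k^α = (n + δ)·k.
Dividing both sides by k: k^(1−α) = s / (n + δ).
k^0.67 = 0.42 / (0.018 + 0.104) = 0.42 / 0.122 = 3.4426
k* = 3.4426^(1/0.67) ≈ 6.3288
y* = (k*)^α = 6.3288^0.33 ≈ 1.8384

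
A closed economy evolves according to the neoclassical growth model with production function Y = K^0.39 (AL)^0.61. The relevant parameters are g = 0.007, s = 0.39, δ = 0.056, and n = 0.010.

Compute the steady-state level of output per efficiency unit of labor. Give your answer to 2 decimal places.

Steady state requires s·f(k) = (n + g + δ)·k, i.e. s·k^α = (n + g + δ)·k.
Rearranging, k^(1−α) = s / (n + g + δ).
k^0.61 = 0.39 / (0.010 + 0.007 + 0.056) = 0.39 / 0.073 = 5.3425
k* = 5.3425^(1/0.61) ≈ 15.5964
y* = (k*)^α = 15.5964^0.39 ≈ 2.9193

y* ≈ 2.92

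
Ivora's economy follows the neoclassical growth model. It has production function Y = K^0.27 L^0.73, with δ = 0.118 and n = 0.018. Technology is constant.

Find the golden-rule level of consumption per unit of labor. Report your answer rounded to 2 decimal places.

At the golden rule, f'(k) = n + δ, so α·k^(α−1) = n + δ and k_gold = (α/(n + δ))^(1/(1−α)).
k_gold = (0.27/0.136)^(1/0.73) = 1.9853^1.3699 ≈ 2.5585
c_gold = f(k_gold) − (n + δ)·k_gold = 1.2887 − 0.136×2.5585 ≈ 0.9407

c_gold ≈ 0.94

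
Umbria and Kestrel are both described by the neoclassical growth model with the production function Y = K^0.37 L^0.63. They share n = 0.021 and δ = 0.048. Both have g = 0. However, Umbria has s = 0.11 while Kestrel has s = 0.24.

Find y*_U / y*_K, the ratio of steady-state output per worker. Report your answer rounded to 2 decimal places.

y*_U / y*_K ≈ 0.63

Steady-state y* = [s/(n + δ)]^(α/(1−α)), so the ratio is [ (s_U/(n + δ)_U) / (s_K/(n + δ)_K) ]^0.5873.
s_U/(n + δ)_U = 0.11/0.069 = 1.5942; s_K/(n + δ)_K = 0.24/0.069 = 3.4783.
Ratio = (1.5942/3.4783)^0.5873 = 0.4583^0.5873 ≈ 0.6324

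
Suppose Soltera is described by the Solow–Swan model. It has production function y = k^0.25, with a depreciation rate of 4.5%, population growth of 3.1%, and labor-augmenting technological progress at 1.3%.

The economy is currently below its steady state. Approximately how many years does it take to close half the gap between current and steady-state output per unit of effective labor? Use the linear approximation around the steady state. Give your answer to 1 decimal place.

Near the steady state the convergence rate is λ = (1 − α)(n + g + δ).
λ = (1 − 0.25) × 0.089 = 0.75 × 0.089 = 0.06675
Half-life = ln 2 / λ = 0.6931 / 0.06675 ≈ 10.38 years

t_½ ≈ 10.4 years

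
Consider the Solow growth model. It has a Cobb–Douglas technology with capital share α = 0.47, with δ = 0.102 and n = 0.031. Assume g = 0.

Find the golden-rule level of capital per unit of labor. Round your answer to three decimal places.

k_gold ≈ 10.825

The golden rule sets f'(k) = n + δ, i.e. α·k^(α−1) = n + δ.
So k^(1−α) = α / (n + δ) = 0.47 / 0.133 = 3.5338.
k_gold = 3.5338^(1/0.53) ≈ 10.8248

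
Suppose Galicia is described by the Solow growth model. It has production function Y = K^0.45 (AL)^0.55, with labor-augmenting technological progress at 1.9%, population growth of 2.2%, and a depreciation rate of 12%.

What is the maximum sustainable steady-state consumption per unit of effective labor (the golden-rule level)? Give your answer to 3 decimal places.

At the golden rule, f'(k) = n + g + δ, so α·k^(α−1) = n + g + δ and k_gold = (α/(n + g + δ))^(1/(1−α)).
k_gold = (0.45/0.161)^(1/0.55) = 2.7950^1.8182 ≈ 6.4805
c_gold = f(k_gold) − (n + g + δ)·k_gold = 2.3186 − 0.161×6.4805 ≈ 1.2752

c_gold ≈ 1.275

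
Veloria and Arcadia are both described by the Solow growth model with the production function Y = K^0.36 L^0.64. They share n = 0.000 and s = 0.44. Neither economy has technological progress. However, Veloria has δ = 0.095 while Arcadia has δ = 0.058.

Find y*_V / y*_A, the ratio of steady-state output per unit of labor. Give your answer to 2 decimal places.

Steady-state y* = [s/(n + δ)]^(α/(1−α)), so the ratio is [ (s_V/(n + δ)_V) / (s_A/(n + δ)_A) ]^0.5625.
s_V/(n + δ)_V = 0.44/0.095 = 4.6316; s_A/(n + δ)_A = 0.44/0.058 = 7.5862.
Ratio = (4.6316/7.5862)^0.5625 = 0.6105^0.5625 ≈ 0.7576

y*_V / y*_A ≈ 0.76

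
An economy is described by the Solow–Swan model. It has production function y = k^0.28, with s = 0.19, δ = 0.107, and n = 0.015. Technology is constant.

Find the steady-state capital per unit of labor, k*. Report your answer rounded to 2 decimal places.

k* ≈ 1.85

At the steady state, Δk = 0, so s·k^α = (n + δ)·k.
Rearranging, k^(1−α) = s / (n + δ).
k^0.72 = 0.19 / (0.015 + 0.107) = 0.19 / 0.122 = 1.5574
k* = 1.5574^(1/0.72) ≈ 1.8502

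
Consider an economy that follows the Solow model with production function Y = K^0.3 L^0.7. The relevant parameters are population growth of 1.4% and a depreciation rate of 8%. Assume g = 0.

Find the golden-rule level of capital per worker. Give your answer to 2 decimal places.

The golden rule sets f'(k) = n + δ, i.e. α·k^(α−1) = n + δ.
So k^(1−α) = α / (n + δ) = 0.3 / 0.094 = 3.1915.
k_gold = 3.1915^(1/0.7) ≈ 5.2480

k_gold ≈ 5.25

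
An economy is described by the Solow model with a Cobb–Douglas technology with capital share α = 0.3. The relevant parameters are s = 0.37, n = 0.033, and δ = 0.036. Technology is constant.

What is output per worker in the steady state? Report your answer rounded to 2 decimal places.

y* = 2.05

Steady state requires s·f(k) = (n + δ)·k, i.e. s·k^α = (n + δ)·k.
Dividing both sides by k: k^(1−α) = s / (n + δ).
k^0.7 = 0.37 / (0.033 + 0.036) = 0.37 / 0.069 = 5.3623
k* = 5.3623^(1/0.7) ≈ 11.0136
y* = (k*)^α = 11.0136^0.3 ≈ 2.0539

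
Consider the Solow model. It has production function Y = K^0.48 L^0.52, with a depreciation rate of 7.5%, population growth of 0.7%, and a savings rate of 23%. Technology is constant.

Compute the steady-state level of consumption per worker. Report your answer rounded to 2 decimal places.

At the steady state, Δk = 0, so s·k^α = (n + δ)·k.
Dividing both sides by k: k^(1−α) = s / (n + δ).
k^0.52 = 0.23 / (0.007 + 0.075) = 0.23 / 0.082 = 2.8049
k* = 2.8049^(1/0.52) ≈ 7.2674
y* = (k*)^α = 7.2674^0.48 ≈ 2.5910
c* = (1 − s)·y* = (1 − 0.23) × 2.5910 ≈ 1.9951

c* = 2.00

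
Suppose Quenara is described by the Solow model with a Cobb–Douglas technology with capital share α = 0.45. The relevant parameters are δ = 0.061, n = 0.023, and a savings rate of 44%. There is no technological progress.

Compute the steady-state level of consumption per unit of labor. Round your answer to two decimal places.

Steady state requires s·f(k) = (n + δ)·k, i.e. s·k^α = (n + δ)·k.
Rearranging, k^(1−α) = s / (n + δ).
k^0.55 = 0.44 / (0.023 + 0.061) = 0.44 / 0.084 = 5.2381
k* = 5.2381^(1/0.55) ≈ 20.3043
y* = (k*)^α = 20.3043^0.45 ≈ 3.8763
c* = (1 − s)·y* = (1 − 0.44) × 3.8763 ≈ 2.1707

c* ≈ 2.17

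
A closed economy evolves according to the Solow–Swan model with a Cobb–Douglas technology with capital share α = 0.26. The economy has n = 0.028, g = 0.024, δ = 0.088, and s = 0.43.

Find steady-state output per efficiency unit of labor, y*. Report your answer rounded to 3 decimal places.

y* = 1.483

Steady state requires s·f(k) = (n + g + δ)·k, i.e. s·k^α = (n + g + δ)·k.
Rearranging, k^(1−α) = s / (n + g + δ).
k^0.74 = 0.43 / (0.028 + 0.024 + 0.088) = 0.43 / 0.140 = 3.0714
k* = 3.0714^(1/0.74) ≈ 4.5558
y* = (k*)^α = 4.5558^0.26 ≈ 1.4833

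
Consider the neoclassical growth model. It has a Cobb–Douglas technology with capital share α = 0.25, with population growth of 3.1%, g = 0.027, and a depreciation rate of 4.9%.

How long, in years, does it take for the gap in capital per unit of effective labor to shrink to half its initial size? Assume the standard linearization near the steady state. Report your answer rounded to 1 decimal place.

Near the steady state the convergence rate is λ = (1 − α)(n + g + δ).
λ = (1 − 0.25) × 0.107 = 0.75 × 0.107 = 0.08025
Half-life = ln 2 / λ = 0.6931 / 0.08025 ≈ 8.64 years

t_½ ≈ 8.6 years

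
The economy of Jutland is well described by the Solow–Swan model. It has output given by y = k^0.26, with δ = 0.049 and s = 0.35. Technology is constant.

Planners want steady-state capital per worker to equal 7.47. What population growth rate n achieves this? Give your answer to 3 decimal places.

n ≈ 0.030

In steady state, investment equals break-even investment: s·k^α = (n + δ)·k.
So s / (n + δ) = (k*)^(1−α) = 7.47^0.74 = 4.4285.
Therefore n + δ = s / 4.4285 = 0.35 / 4.4285 = 0.0790, so n = 0.0790 − 0.049 = 0.0300.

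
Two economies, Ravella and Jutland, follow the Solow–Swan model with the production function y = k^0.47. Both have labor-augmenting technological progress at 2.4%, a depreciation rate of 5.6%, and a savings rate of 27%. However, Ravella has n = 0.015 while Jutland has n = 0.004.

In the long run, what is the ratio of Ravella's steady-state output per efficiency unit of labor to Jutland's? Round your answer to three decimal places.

y*_R / y*_J ≈ 0.897

Steady-state y* = [s/(n + g + δ)]^(α/(1−α)), so the ratio is [ (s_R/(n + g + δ)_R) / (s_J/(n + g + δ)_J) ]^0.8868.
s_R/(n + g + δ)_R = 0.27/0.095 = 2.8421; s_J/(n + g + δ)_J = 0.27/0.084 = 3.2143.
Ratio = (2.8421/3.2143)^0.8868 = 0.8842^0.8868 ≈ 0.8966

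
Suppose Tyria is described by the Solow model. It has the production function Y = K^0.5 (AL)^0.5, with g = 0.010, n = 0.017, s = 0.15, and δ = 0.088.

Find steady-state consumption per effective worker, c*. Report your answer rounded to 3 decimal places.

Steady state requires s·f(k) = (n + g + δ)·k, i.e. s·k^α = (n + g + δ)·k.
Dividing both sides by k: k^(1−α) = s / (n + g + δ).
k^0.5 = 0.15 / (0.017 + 0.010 + 0.088) = 0.15 / 0.115 = 1.3043
k* = 1.3043^(1/0.5) ≈ 1.7012
y* = (k*)^α = 1.7012^0.5 ≈ 1.3043
c* = (1 − s)·y* = (1 − 0.15) × 1.3043 ≈ 1.1087

c* ≈ 1.109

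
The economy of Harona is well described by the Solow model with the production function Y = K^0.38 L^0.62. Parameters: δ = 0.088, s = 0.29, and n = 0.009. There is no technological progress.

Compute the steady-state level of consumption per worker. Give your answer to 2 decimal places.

c* = 1.39

At the steady state, Δk = 0, so s·k^α = (n + δ)·k.
Rearranging, k^(1−α) = s / (n + δ).
k^0.62 = 0.29 / (0.009 + 0.088) = 0.29 / 0.097 = 2.9897
k* = 2.9897^(1/0.62) ≈ 5.8498
y* = (k*)^α = 5.8498^0.38 ≈ 1.9567
c* = (1 − s)·y* = (1 − 0.29) × 1.9567 ≈ 1.3893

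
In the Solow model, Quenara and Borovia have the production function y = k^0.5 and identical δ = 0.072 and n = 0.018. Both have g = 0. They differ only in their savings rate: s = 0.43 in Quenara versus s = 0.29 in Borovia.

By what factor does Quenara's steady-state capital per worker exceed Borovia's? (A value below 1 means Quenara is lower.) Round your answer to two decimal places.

Steady-state k* = [s/(n + δ)]^(1/(1−α)), so the ratio is [ (s_Q/(n + δ)_Q) / (s_B/(n + δ)_B) ]^2.
s_Q/(n + δ)_Q = 0.43/0.090 = 4.7778; s_B/(n + δ)_B = 0.29/0.090 = 3.2222.
Ratio = (4.7778/3.2222)^2 = 1.4828^2 ≈ 2.1987

k*_Q / k*_B ≈ 2.20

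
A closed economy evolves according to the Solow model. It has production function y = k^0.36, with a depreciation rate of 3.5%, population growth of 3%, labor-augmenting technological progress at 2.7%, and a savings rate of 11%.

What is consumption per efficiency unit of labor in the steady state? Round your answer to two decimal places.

Steady state requires s·f(k) = (n + g + δ)·k, i.e. s·k^α = (n + g + δ)·k.
Dividing both sides by k: k^(1−α) = s / (n + g + δ).
k^0.64 = 0.11 / (0.030 + 0.027 + 0.035) = 0.11 / 0.092 = 1.1957
k* = 1.1957^(1/0.64) ≈ 1.3222
y* = (k*)^α = 1.3222^0.36 ≈ 1.1058
c* = (1 − s)·y* = (1 − 0.11) × 1.1058 ≈ 0.9842

c* ≈ 0.98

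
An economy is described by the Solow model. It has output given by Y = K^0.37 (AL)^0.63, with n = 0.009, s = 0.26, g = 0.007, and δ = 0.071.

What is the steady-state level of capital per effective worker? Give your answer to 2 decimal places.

k* = 5.68

At the steady state, Δk = 0, so s·k^α = (n + g + δ)·k.
Rearranging, k^(1−α) = s / (n + g + δ).
k^0.63 = 0.26 / (0.009 + 0.007 + 0.071) = 0.26 / 0.087 = 2.9885
k* = 2.9885^(1/0.63) ≈ 5.6844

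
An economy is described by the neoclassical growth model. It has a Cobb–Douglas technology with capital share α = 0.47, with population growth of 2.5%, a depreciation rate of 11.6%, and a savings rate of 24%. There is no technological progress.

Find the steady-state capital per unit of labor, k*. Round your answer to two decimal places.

Steady state requires s·f(k) = (n + δ)·k, i.e. s·k^α = (n + δ)·k.
Dividing both sides by k: k^(1−α) = s / (n + δ).
k^0.53 = 0.24 / (0.025 + 0.116) = 0.24 / 0.141 = 1.7021
k* = 1.7021^(1/0.53) ≈ 2.7279

k* = 2.73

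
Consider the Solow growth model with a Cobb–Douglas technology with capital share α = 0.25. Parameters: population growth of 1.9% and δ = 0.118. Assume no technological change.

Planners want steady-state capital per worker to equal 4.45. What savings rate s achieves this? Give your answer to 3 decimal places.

s ≈ 0.420

At the steady state, Δk = 0, so s·k^α = (n + δ)·k.
So s / (n + δ) = (k*)^(1−α) = 4.45^0.75 = 3.0639.
Therefore s = 3.0639 × (n + δ) = 3.0639 × 0.137 = 0.4198.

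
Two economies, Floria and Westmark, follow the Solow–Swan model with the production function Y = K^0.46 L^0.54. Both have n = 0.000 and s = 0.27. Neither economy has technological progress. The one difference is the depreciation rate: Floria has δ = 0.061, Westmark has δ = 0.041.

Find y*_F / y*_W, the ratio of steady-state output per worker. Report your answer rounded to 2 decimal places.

y*_F / y*_W ≈ 0.71

Steady-state y* = [s/(n + δ)]^(α/(1−α)), so the ratio is [ (s_F/(n + δ)_F) / (s_W/(n + δ)_W) ]^0.8519.
s_F/(n + δ)_F = 0.27/0.061 = 4.4262; s_W/(n + δ)_W = 0.27/0.041 = 6.5854.
Ratio = (4.4262/6.5854)^0.8519 = 0.6721^0.8519 ≈ 0.7128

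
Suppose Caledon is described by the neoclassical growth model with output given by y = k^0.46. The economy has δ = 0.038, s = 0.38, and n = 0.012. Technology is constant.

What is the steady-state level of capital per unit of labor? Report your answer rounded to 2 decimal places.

Steady state requires s·f(k) = (n + δ)·k, i.e. s·k^α = (n + δ)·k.
Rearranging, k^(1−α) = s / (n + δ).
k^0.54 = 0.38 / (0.012 + 0.038) = 0.38 / 0.050 = 7.6000
k* = 7.6000^(1/0.54) ≈ 42.7697

k* ≈ 42.77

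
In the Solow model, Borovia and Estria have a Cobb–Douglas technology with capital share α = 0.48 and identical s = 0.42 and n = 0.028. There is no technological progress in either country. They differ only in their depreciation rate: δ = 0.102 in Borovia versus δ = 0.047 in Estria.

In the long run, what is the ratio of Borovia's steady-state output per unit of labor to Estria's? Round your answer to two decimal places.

y*_B / y*_E ≈ 0.60

Steady-state y* = [s/(n + δ)]^(α/(1−α)), so the ratio is [ (s_B/(n + δ)_B) / (s_E/(n + δ)_E) ]^0.9231.
s_B/(n + δ)_B = 0.42/0.130 = 3.2308; s_E/(n + δ)_E = 0.42/0.075 = 5.6000.
Ratio = (3.2308/5.6000)^0.9231 = 0.5769^0.9231 ≈ 0.6018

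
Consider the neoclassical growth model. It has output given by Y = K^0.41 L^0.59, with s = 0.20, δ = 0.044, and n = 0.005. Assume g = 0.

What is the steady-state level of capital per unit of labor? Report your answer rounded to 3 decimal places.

In steady state, investment equals break-even investment: s·k^α = (n + δ)·k.
Rearranging, k^(1−α) = s / (n + δ).
k^0.59 = 0.20 / (0.005 + 0.044) = 0.20 / 0.049 = 4.0816
k* = 4.0816^(1/0.59) ≈ 10.8469

k* ≈ 10.847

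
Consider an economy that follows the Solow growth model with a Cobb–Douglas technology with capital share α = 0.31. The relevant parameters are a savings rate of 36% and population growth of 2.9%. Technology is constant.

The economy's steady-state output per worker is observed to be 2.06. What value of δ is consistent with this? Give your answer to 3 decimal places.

Steady state requires s·f(k) = (n + δ)·k, i.e. s·k^α = (n + δ)·k.
Since y* = [s/(n + δ)]^(α/(1−α)), we have s/(n + δ) = (y*)^((1−α)/α) = 2.06^2.2258 = 4.9958.
Therefore n + δ = s / 4.9958 = 0.36 / 4.9958 = 0.0721, so δ = 0.0721 − 0.029 = 0.0431.

δ ≈ 0.043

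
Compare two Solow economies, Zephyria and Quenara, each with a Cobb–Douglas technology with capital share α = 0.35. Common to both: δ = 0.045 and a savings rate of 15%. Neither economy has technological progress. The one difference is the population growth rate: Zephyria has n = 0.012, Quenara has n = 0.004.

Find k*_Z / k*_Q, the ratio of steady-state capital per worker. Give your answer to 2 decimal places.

Steady-state k* = [s/(n + δ)]^(1/(1−α)), so the ratio is [ (s_Z/(n + δ)_Z) / (s_Q/(n + δ)_Q) ]^1.5385.
s_Z/(n + δ)_Z = 0.15/0.057 = 2.6316; s_Q/(n + δ)_Q = 0.15/0.049 = 3.0612.
Ratio = (2.6316/3.0612)^1.5385 = 0.8597^1.5385 ≈ 0.7925

k*_Z / k*_Q ≈ 0.79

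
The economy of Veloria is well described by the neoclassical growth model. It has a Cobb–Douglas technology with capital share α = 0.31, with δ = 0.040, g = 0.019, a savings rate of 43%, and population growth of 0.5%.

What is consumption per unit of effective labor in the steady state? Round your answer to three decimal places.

c* ≈ 1.341

Steady state requires s·f(k) = (n + g + δ)·k, i.e. s·k^α = (n + g + δ)·k.
Rearranging, k^(1−α) = s / (n + g + δ).
k^0.69 = 0.43 / (0.005 + 0.019 + 0.040) = 0.43 / 0.064 = 6.7188
k* = 6.7188^(1/0.69) ≈ 15.8115
y* = (k*)^α = 15.8115^0.31 ≈ 2.3533
c* = (1 − s)·y* = (1 − 0.43) × 2.3533 ≈ 1.3414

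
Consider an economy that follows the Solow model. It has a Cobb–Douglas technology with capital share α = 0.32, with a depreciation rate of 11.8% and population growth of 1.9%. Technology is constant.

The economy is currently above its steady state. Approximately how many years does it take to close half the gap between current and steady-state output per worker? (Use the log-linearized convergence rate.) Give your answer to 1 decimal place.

about 7.4 years

Near the steady state the convergence rate is λ = (1 − α)(n + δ).
λ = (1 − 0.32) × 0.137 = 0.68 × 0.137 = 0.09316
Half-life = ln 2 / λ = 0.6931 / 0.09316 ≈ 7.44 years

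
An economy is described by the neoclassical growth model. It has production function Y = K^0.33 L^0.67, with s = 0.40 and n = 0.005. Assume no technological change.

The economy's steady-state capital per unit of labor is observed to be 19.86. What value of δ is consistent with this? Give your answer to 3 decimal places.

At the steady state, Δk = 0, so s·k^α = (n + δ)·k.
So s / (n + δ) = (k*)^(1−α) = 19.86^0.67 = 7.4071.
Therefore n + δ = s / 7.4071 = 0.40 / 7.4071 = 0.0540, so δ = 0.0540 − 0.005 = 0.0490.

δ ≈ 0.049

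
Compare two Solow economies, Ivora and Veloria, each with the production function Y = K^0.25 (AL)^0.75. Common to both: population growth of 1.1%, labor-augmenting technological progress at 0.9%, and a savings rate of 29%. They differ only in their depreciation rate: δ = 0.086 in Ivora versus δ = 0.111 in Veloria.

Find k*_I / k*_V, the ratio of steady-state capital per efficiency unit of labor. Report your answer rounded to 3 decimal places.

Steady-state k* = [s/(n + g + δ)]^(1/(1−α)), so the ratio is [ (s_I/(n + g + δ)_I) / (s_V/(n + g + δ)_V) ]^1.3333.
s_I/(n + g + δ)_I = 0.29/0.106 = 2.7358; s_V/(n + g + δ)_V = 0.29/0.131 = 2.2137.
Ratio = (2.7358/2.2137)^1.3333 = 1.2358^1.3333 ≈ 1.3262

k*_I / k*_V ≈ 1.326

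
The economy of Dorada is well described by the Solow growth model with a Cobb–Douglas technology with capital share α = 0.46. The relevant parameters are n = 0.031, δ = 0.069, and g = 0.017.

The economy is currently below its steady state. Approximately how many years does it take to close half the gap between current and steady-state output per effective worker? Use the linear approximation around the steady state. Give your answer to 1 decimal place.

t_½ ≈ 11.0 years

Near the steady state the convergence rate is λ = (1 − α)(n + g + δ).
λ = (1 − 0.46) × 0.117 = 0.54 × 0.117 = 0.06318
Half-life = ln 2 / λ = 0.6931 / 0.06318 ≈ 10.97 years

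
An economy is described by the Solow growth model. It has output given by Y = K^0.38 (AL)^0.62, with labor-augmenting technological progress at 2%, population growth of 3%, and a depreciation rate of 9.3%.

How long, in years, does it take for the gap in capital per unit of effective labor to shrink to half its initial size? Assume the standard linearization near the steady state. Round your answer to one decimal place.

Near the steady state the convergence rate is λ = (1 − α)(n + g + δ).
λ = (1 − 0.38) × 0.143 = 0.62 × 0.143 = 0.08866
Half-life = ln 2 / λ = 0.6931 / 0.08866 ≈ 7.82 years

t_½ ≈ 7.8 years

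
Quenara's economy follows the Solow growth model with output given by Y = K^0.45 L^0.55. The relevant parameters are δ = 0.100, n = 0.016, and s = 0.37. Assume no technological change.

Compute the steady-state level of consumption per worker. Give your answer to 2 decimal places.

c* = 1.63

At the steady state, Δk = 0, so s·k^α = (n + δ)·k.
Dividing both sides by k: k^(1−α) = s / (n + δ).
k^0.55 = 0.37 / (0.016 + 0.100) = 0.37 / 0.116 = 3.1897
k* = 3.1897^(1/0.55) ≈ 8.2397
y* = (k*)^α = 8.2397^0.45 ≈ 2.5832
c* = (1 − s)·y* = (1 − 0.37) × 2.5832 ≈ 1.6274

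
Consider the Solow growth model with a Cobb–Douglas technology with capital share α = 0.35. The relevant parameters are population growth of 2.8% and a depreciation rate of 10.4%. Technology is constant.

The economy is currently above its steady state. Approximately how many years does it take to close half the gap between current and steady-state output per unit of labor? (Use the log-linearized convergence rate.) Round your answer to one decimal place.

Near the steady state the convergence rate is λ = (1 − α)(n + δ).
λ = (1 − 0.35) × 0.132 = 0.65 × 0.132 = 0.0858
Half-life = ln 2 / λ = 0.6931 / 0.0858 ≈ 8.08 years

half-life ≈ 8.1 years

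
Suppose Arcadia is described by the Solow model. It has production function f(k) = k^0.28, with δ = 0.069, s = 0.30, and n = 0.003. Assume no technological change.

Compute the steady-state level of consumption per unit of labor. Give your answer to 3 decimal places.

c* = 1.219

At the steady state, Δk = 0, so s·k^α = (n + δ)·k.
Rearranging, k^(1−α) = s / (n + δ).
k^0.72 = 0.30 / (0.003 + 0.069) = 0.30 / 0.072 = 4.1667
k* = 4.1667^(1/0.72) ≈ 7.2581
y* = (k*)^α = 7.2581^0.28 ≈ 1.7419
c* = (1 − s)·y* = (1 − 0.30) × 1.7419 ≈ 1.2193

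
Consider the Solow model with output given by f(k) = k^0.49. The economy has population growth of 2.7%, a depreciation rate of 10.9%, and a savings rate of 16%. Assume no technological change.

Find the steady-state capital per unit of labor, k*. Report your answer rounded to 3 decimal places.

In steady state, investment equals break-even investment: s·k^α = (n + δ)·k.
Rearranging, k^(1−α) = s / (n + δ).
k^0.51 = 0.16 / (0.027 + 0.109) = 0.16 / 0.136 = 1.1765
k* = 1.1765^(1/0.51) ≈ 1.3754

k* = 1.375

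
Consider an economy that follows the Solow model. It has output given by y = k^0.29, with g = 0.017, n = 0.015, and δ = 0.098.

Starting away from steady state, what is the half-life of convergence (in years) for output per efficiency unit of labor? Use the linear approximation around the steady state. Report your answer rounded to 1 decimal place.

t_½ ≈ 7.5 years

Near the steady state the convergence rate is λ = (1 − α)(n + g + δ).
λ = (1 − 0.29) × 0.130 = 0.71 × 0.130 = 0.0923
Half-life = ln 2 / λ = 0.6931 / 0.0923 ≈ 7.51 years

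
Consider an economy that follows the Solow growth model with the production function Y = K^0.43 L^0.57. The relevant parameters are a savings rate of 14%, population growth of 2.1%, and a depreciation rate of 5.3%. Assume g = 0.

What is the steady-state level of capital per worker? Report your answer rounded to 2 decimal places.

k* ≈ 3.06

In steady state, investment equals break-even investment: s·k^α = (n + δ)·k.
Dividing both sides by k: k^(1−α) = s / (n + δ).
k^0.57 = 0.14 / (0.021 + 0.053) = 0.14 / 0.074 = 1.8919
k* = 1.8919^(1/0.57) ≈ 3.0605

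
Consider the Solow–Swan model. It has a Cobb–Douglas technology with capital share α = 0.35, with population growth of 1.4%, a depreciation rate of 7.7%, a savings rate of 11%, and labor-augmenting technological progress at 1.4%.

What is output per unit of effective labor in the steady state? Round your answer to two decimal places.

Steady state requires s·f(k) = (n + g + δ)·k, i.e. s·k^α = (n + g + δ)·k.
Rearranging, k^(1−α) = s / (n + g + δ).
k^0.65 = 0.11 / (0.014 + 0.014 + 0.077) = 0.11 / 0.105 = 1.0476
k* = 1.0476^(1/0.65) ≈ 1.0742
y* = (k*)^α = 1.0742^0.35 ≈ 1.0254

y* = 1.03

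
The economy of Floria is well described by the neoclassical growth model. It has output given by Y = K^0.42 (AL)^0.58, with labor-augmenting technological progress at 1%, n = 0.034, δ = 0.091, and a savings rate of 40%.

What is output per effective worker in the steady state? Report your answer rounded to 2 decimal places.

In steady state, investment equals break-even investment: s·k^α = (n + g + δ)·k.
Rearranging, k^(1−α) = s / (n + g + δ).
k^0.58 = 0.40 / (0.034 + 0.010 + 0.091) = 0.40 / 0.135 = 2.9630
k* = 2.9630^(1/0.58) ≈ 6.5062
y* = (k*)^α = 6.5062^0.42 ≈ 2.1958

y* = 2.20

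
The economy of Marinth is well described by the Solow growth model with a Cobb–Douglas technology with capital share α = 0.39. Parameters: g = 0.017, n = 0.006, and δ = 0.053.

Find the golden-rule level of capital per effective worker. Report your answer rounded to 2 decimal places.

k_gold ≈ 14.60

The golden rule sets f'(k) = n + g + δ, i.e. α·k^(α−1) = n + g + δ.
So k^(1−α) = α / (n + g + δ) = 0.39 / 0.076 = 5.1316.
k_gold = 5.1316^(1/0.61) ≈ 14.5999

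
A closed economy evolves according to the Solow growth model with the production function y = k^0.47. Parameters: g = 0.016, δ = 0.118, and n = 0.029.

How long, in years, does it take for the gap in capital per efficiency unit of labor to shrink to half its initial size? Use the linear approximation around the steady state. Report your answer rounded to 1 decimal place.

half-life ≈ 8.0 years

Near the steady state the convergence rate is λ = (1 − α)(n + g + δ).
λ = (1 − 0.47) × 0.163 = 0.53 × 0.163 = 0.08639
Half-life = ln 2 / λ = 0.6931 / 0.08639 ≈ 8.02 years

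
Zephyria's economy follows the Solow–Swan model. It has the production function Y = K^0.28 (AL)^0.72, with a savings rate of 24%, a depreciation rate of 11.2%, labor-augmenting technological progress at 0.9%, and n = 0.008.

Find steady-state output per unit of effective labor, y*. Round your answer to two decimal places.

y* ≈ 1.27

At the steady state, Δk = 0, so s·k^α = (n + g + δ)·k.
Rearranging, k^(1−α) = s / (n + g + δ).
k^0.72 = 0.24 / (0.008 + 0.009 + 0.112) = 0.24 / 0.129 = 1.8605
k* = 1.8605^(1/0.72) ≈ 2.3686
y* = (k*)^α = 2.3686^0.28 ≈ 1.2731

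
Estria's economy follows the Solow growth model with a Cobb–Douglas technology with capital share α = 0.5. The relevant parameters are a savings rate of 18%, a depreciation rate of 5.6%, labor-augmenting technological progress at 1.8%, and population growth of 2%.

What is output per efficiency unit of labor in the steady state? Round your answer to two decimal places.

At the steady state, Δk = 0, so s·k^α = (n + g + δ)·k.
Rearranging, k^(1−α) = s / (n + g + δ).
k^0.5 = 0.18 / (0.020 + 0.018 + 0.056) = 0.18 / 0.094 = 1.9149
k* = 1.9149^(1/0.5) ≈ 3.6668
y* = (k*)^α = 3.6668^0.5 ≈ 1.9149

y* ≈ 1.91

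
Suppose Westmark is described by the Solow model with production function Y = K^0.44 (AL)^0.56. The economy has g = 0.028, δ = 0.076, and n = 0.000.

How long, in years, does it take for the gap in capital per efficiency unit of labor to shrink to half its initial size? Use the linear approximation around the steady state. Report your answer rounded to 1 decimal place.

about 11.9 years

Near the steady state the convergence rate is λ = (1 − α)(n + g + δ).
λ = (1 − 0.44) × 0.104 = 0.56 × 0.104 = 0.05824
Half-life = ln 2 / λ = 0.6931 / 0.05824 ≈ 11.90 years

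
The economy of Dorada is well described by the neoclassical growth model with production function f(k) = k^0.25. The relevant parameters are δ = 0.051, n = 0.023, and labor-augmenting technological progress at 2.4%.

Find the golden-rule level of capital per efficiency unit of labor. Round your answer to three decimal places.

The golden rule sets f'(k) = n + g + δ, i.e. α·k^(α−1) = n + g + δ.
So k^(1−α) = α / (n + g + δ) = 0.25 / 0.098 = 2.5510.
k_gold = 2.5510^(1/0.75) ≈ 3.4856

k_gold ≈ 3.486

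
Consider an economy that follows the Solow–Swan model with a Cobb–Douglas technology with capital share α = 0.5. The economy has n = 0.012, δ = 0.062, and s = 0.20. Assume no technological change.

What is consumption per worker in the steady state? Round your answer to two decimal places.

c* = 2.16

In steady state, investment equals break-even investment: s·k^α = (n + δ)·k.
Rearranging, k^(1−α) = s / (n + δ).
k^0.5 = 0.20 / (0.012 + 0.062) = 0.20 / 0.074 = 2.7027
k* = 2.7027^(1/0.5) ≈ 7.3046
y* = (k*)^α = 7.3046^0.5 ≈ 2.7027
c* = (1 − s)·y* = (1 − 0.20) × 2.7027 ≈ 2.1622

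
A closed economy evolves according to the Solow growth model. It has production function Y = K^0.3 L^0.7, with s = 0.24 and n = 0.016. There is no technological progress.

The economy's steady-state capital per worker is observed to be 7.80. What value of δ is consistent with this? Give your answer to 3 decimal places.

δ ≈ 0.041

Steady state requires s·f(k) = (n + δ)·k, i.e. s·k^α = (n + δ)·k.
So s / (n + δ) = (k*)^(1−α) = 7.80^0.7 = 4.2118.
Therefore n + δ = s / 4.2118 = 0.24 / 4.2118 = 0.0570, so δ = 0.0570 − 0.016 = 0.0410.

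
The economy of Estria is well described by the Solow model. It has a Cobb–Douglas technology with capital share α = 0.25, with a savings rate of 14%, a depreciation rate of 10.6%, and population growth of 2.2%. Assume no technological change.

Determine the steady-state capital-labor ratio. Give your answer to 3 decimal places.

k* = 1.127

In steady state, investment equals break-even investment: s·k^α = (n + δ)·k.
Rearranging, k^(1−α) = s / (n + δ).
k^0.75 = 0.14 / (0.022 + 0.106) = 0.14 / 0.128 = 1.0938
k* = 1.0938^(1/0.75) ≈ 1.1270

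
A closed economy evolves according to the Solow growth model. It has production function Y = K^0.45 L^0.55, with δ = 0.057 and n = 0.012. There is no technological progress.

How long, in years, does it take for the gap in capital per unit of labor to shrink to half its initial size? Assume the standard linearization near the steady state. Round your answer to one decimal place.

Near the steady state the convergence rate is λ = (1 − α)(n + δ).
λ = (1 − 0.45) × 0.069 = 0.55 × 0.069 = 0.03795
Half-life = ln 2 / λ = 0.6931 / 0.03795 ≈ 18.26 years

about 18.3 years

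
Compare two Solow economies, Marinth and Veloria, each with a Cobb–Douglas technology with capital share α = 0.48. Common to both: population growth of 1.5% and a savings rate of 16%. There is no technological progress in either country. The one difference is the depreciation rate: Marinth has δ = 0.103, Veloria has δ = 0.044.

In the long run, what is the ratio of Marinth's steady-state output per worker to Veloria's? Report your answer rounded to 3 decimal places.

Steady-state y* = [s/(n + δ)]^(α/(1−α)), so the ratio is [ (s_M/(n + δ)_M) / (s_V/(n + δ)_V) ]^0.9231.
s_M/(n + δ)_M = 0.16/0.118 = 1.3559; s_V/(n + δ)_V = 0.16/0.059 = 2.7119.
Ratio = (1.3559/2.7119)^0.9231 = 0.5000^0.9231 ≈ 0.5274

ratio ≈ 0.527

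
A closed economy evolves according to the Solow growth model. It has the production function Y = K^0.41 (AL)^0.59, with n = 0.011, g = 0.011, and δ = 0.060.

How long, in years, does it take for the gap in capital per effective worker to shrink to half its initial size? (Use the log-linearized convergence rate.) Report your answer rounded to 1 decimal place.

Near the steady state the convergence rate is λ = (1 − α)(n + g + δ).
λ = (1 − 0.41) × 0.082 = 0.59 × 0.082 = 0.04838
Half-life = ln 2 / λ = 0.6931 / 0.04838 ≈ 14.33 years

about 14.3 years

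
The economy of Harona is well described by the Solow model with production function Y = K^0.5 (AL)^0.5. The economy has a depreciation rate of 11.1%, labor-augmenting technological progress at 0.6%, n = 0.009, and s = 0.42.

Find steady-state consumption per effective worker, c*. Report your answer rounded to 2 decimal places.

In steady state, investment equals break-even investment: s·k^α = (n + g + δ)·k.
Dividing both sides by k: k^(1−α) = s / (n + g + δ).
k^0.5 = 0.42 / (0.009 + 0.006 + 0.111) = 0.42 / 0.126 = 3.3333
k* = 3.3333^(1/0.5) ≈ 11.1109
y* = (k*)^α = 11.1109^0.5 ≈ 3.3333
c* = (1 − s)·y* = (1 − 0.42) × 3.3333 ≈ 1.9333

c* ≈ 1.93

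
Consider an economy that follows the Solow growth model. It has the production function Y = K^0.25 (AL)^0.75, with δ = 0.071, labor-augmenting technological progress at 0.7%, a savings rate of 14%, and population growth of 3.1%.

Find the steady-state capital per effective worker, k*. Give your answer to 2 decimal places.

k* ≈ 1.40

At the steady state, Δk = 0, so s·k^α = (n + g + δ)·k.
Dividing both sides by k: k^(1−α) = s / (n + g + δ).
k^0.75 = 0.14 / (0.031 + 0.007 + 0.071) = 0.14 / 0.109 = 1.2844
k* = 1.2844^(1/0.75) ≈ 1.3962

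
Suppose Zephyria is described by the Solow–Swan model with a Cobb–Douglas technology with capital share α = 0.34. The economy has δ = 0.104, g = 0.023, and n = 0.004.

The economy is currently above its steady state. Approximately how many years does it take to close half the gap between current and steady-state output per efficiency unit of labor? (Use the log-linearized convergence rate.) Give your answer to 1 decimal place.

t_½ ≈ 8.0 years

Near the steady state the convergence rate is λ = (1 − α)(n + g + δ).
λ = (1 − 0.34) × 0.131 = 0.66 × 0.131 = 0.08646
Half-life = ln 2 / λ = 0.6931 / 0.08646 ≈ 8.02 years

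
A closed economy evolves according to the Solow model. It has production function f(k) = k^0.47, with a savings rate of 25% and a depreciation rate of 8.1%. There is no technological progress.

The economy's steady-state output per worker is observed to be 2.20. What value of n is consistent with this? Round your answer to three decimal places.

n ≈ 0.022

At the steady state, Δk = 0, so s·k^α = (n + δ)·k.
Since y* = [s/(n + δ)]^(α/(1−α)), we have s/(n + δ) = (y*)^((1−α)/α) = 2.20^1.1277 = 2.4330.
Therefore n + δ = s / 2.4330 = 0.25 / 2.4330 = 0.1028, so n = 0.1028 − 0.081 = 0.0218.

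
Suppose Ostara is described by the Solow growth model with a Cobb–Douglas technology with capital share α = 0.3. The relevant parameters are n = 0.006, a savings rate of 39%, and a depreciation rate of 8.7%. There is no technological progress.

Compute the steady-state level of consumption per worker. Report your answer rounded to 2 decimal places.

Steady state requires s·f(k) = (n + δ)·k, i.e. s·k^α = (n + δ)·k.
Rearranging, k^(1−α) = s / (n + δ).
k^0.7 = 0.39 / (0.006 + 0.087) = 0.39 / 0.093 = 4.1935
k* = 4.1935^(1/0.7) ≈ 7.7517
y* = (k*)^α = 7.7517^0.3 ≈ 1.8485
c* = (1 − s)·y* = (1 − 0.39) × 1.8485 ≈ 1.1276

c* = 1.13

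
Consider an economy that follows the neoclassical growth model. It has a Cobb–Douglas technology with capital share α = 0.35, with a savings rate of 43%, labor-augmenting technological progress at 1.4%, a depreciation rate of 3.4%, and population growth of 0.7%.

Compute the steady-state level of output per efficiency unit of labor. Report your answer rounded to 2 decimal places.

y* = 3.03

In steady state, investment equals break-even investment: s·k^α = (n + g + δ)·k.
Dividing both sides by k: k^(1−α) = s / (n + g + δ).
k^0.65 = 0.43 / (0.007 + 0.014 + 0.034) = 0.43 / 0.055 = 7.8182
k* = 7.8182^(1/0.65) ≈ 23.6598
y* = (k*)^α = 23.6598^0.35 ≈ 3.0262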